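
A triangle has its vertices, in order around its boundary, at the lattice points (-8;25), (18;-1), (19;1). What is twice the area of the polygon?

78

Using the shoelace formula, 2A = |((-8)·(-1) − 18·25) + (18·1 − 19·(-1)) + (19·25 − (-8)·1)| = 78, so the area is 39.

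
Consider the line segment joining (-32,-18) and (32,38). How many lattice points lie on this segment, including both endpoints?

The number of lattice points on a segment between lattice points is gcd(|Δx|,|Δy|) + 1 = gcd(64,56) + 1 = 8 + 1 = 9.

9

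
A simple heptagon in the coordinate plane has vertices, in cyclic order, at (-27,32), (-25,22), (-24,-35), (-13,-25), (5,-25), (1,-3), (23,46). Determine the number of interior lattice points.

The shoelace formula gives twice the area as |((-27)·22 − (-25)·32) + ((-25)·(-35) − (-24)·22) + ((-24)·(-25) − (-13)·(-35)) + ((-13)·(-25) − 5·(-25)) + (5·(-3) − 1·(-25)) + (1·46 − 23·(-3)) + (23·32 − (-27)·46)| = 4307, so the area is 4307/2.
The number of boundary lattice points is Σ gcd(|Δx|,|Δy|) = gcd(2,10) + gcd(1,57) + gcd(11,10) + gcd(18,0) + gcd(4,22) + gcd(22,49) + gcd(50,14) = 2+1+1+18+2+1+2 = 27.
By Pick's theorem A = I + B/2 − 1, so I = 4307/2 − 27/2 + 1 = 2141.

2141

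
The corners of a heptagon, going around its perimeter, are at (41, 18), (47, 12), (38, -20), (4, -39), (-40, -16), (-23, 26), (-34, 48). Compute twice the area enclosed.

The shoelace formula gives twice the area as |(41·12 − 47·18) + (47·(-20) − 38·12) + (38·(-39) − 4·(-20)) + (4·(-16) − (-40)·(-39)) + ((-40)·26 − (-23)·(-16)) + ((-23)·48 − (-34)·26) + ((-34)·18 − 41·48)| = 8984, so the area is 4492.

8984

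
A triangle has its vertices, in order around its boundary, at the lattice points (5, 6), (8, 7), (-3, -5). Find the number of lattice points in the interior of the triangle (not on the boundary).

The shoelace formula gives twice the area as |[5·7 − 8·6] + [8·(-5) − (-3)·7] + [(-3)·6 − 5·(-5)]| = 25, so the area is 12.5.
The number of boundary lattice points is Σ gcd(|Δx|,|Δy|) = gcd(3,1) + gcd(11,12) + gcd(8,11) = 1+1+1 = 3.
By Pick's theorem A = I + B/2 − 1, so I = 12.5 − 3/2 + 1 = 12.

12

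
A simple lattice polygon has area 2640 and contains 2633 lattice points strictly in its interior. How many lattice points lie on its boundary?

16

Pick's theorem gives A = I + B/2 − 1, so B = 2(A − I + 1) = 2(2640 − 2633 + 1) = 16.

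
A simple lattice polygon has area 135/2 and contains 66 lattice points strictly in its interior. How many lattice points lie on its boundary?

Pick's theorem gives A = I + B/2 − 1, so B = 2(A − I + 1) = 2(135/2 − 66 + 1) = 5.

5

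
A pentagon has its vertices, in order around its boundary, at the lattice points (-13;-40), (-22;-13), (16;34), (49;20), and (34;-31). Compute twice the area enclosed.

Using the shoelace formula, 2A = |[(-13)·(-13) − (-22)·(-40)] + [(-22)·34 − 16·(-13)] + [16·20 − 49·34] + [49·(-31) − 34·20] + [34·(-40) − (-13)·(-31)]| = 6559, so the area is 3279.5.

6559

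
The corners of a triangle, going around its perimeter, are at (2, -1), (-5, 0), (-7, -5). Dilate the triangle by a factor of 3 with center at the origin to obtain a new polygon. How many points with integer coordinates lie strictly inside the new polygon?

163

Using the shoelace formula, 2A = |[2·0 − (-5)·(-1)] + [(-5)·(-5) − (-7)·0] + [(-7)·(-1) − 2·(-5)]| = 37, so the area is 37/2.
Summing gcd(|Δx|,|Δy|) over the edges gives the boundary count: gcd(7,1) + gcd(2,5) + gcd(9,4) = 1+1+1 = 3.
Scaling by 3 multiplies the area by 3² = 9 (so the new area is 166.5) and multiplies the boundary lattice-point count by 3, giving 9.
By Pick's theorem, the interior count of the dilated polygon is 166.5 − 9/2 + 1 = 163.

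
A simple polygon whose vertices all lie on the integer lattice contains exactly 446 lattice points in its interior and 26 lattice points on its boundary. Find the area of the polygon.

By Pick's theorem, A = I + B/2 − 1 = 446 + 26/2 − 1 = 458.

458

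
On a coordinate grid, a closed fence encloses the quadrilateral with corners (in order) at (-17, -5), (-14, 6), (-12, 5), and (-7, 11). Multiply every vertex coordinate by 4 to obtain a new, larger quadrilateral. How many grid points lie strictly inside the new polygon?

The shoelace formula gives twice the area as |[(-17)·6 − (-14)·(-5)] + [(-14)·5 − (-12)·6] + [(-12)·11 − (-7)·5] + [(-7)·(-5) − (-17)·11]| = 45, so the area is 22.5.
The number of boundary lattice points is Σ gcd(|Δx|,|Δy|) = gcd(3,11) + gcd(2,1) + gcd(5,6) + gcd(10,16) = 1+1+1+2 = 5.
Scaling by 4 multiplies the area by 4² = 16 (so the new area is 360) and multiplies the boundary lattice-point count by 4, giving 20.
By Pick's theorem, the interior count of the dilated polygon is 360 − 20/2 + 1 = 351.

351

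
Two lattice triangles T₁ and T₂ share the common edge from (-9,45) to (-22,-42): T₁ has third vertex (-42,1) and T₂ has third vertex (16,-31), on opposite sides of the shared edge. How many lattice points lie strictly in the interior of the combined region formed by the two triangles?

The union is the simple quadrilateral with vertices (-9,45), (-42,1), (-22,-42), (16,-31) in order.
The shoelace formula gives twice the area as |((-9)·1 − (-42)·45) + ((-42)·(-42) − (-22)·1) + ((-22)·(-31) − 16·(-42)) + (16·45 − (-9)·(-31))| = 5462, so the area is 2731.
Summing gcd(|Δx|,|Δy|) over the edges gives the boundary count: gcd(33,44) + gcd(20,43) + gcd(38,11) + gcd(25,76) = 11+1+1+1 = 14.
By Pick's theorem I = A − B/2 + 1 = 2731 − 14/2 + 1 = 2725.

2725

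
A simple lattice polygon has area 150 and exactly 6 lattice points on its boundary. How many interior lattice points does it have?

148

From Pick's theorem, I = A − B/2 + 1 = 150 − 6/2 + 1 = 148.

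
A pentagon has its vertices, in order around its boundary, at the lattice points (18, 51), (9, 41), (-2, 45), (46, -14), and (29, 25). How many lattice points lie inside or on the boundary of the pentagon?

658

By the shoelace formula, twice the signed area is |[18·41 − 9·51] + [9·45 − (-2)·41] + [(-2)·(-14) − 46·45] + [46·25 − 29·(-14)] + [29·51 − 18·25]| = 1309, so the area is 1309/2.
The number of boundary lattice points is Σ gcd(|Δx|,|Δy|) = gcd(9,10) + gcd(11,4) + gcd(48,59) + gcd(17,39) + gcd(11,26) = 1+1+1+1+1 = 5.
Pick's theorem gives I = A − B/2 + 1 = 1309/2 − 5/2 + 1 = 653, so the closed region contains I + B = 653 + 5 = 658 lattice points.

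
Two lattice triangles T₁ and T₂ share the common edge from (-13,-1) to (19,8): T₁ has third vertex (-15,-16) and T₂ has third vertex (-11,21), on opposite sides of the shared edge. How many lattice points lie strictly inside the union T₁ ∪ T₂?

572

The union is the simple quadrilateral with vertices (-13,-1), (-15,-16), (19,8), (-11,21) in order.
The shoelace formula gives twice the area as |[(-13)·(-16) − (-15)·(-1)] + [(-15)·8 − 19·(-16)] + [19·21 − (-11)·8] + [(-11)·(-1) − (-13)·21]| = 1148, so the area is 574.
Summing gcd(|Δx|,|Δy|) over the edges gives the boundary count: gcd(2,15) + gcd(34,24) + gcd(30,13) + gcd(2,22) = 1+2+1+2 = 6.
By Pick's theorem I = A − B/2 + 1 = 574 − 6/2 + 1 = 572.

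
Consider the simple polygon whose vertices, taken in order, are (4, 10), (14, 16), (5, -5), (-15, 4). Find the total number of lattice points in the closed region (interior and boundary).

Using the shoelace formula, 2A = |(4·16 − 14·10) + (14·(-5) − 5·16) + (5·4 − (-15)·(-5)) + ((-15)·10 − 4·4)| = 447, so the area is 223.5.
Summing gcd(|Δx|,|Δy|) over the edges gives the boundary count: gcd(10,6) + gcd(9,21) + gcd(20,9) + gcd(19,6) = 2+3+1+1 = 7.
Pick's theorem gives I = A − B/2 + 1 = 223.5 − 7/2 + 1 = 221, so the closed region contains I + B = 221 + 7 = 228 lattice points.

228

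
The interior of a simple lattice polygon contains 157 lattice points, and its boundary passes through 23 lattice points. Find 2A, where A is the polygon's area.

Pick's theorem states A = I + B/2 − 1, so A = 157 + 23/2 − 1 = 335/2.
Hence 2A = 335.

335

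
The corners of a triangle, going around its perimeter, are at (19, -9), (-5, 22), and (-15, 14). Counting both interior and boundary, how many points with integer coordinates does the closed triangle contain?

By the shoelace formula, twice the signed area is |[19·22 − (-5)·(-9)] + [(-5)·14 − (-15)·22] + [(-15)·(-9) − 19·14]| = 502, so the area is 251.
The number of boundary lattice points is Σ gcd(|Δx|,|Δy|) = gcd(24,31) + gcd(10,8) + gcd(34,23) = 1+2+1 = 4.
Pick's theorem gives I = A − B/2 + 1 = 251 − 4/2 + 1 = 250, so the closed region contains I + B = 250 + 4 = 254 lattice points.

254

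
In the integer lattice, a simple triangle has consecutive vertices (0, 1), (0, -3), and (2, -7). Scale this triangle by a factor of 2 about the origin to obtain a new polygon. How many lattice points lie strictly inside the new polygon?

9

Using the shoelace formula, 2A = |[0·(-3) − 0·1] + [0·(-7) − 2·(-3)] + [2·1 − 0·(-7)]| = 8, so the area is 4.
Along each edge there are gcd(|Δx|,|Δy|)+1 lattice points, so counting each shared vertex once the boundary has gcd(0,4) + gcd(2,4) + gcd(2,8) = 4+2+2 = 8.
Scaling by 2 multiplies the area by 2² = 4 (so the new area is 16) and multiplies the boundary lattice-point count by 2, giving 16.
By Pick's theorem, the interior count of the dilated polygon is 16 − 16/2 + 1 = 9.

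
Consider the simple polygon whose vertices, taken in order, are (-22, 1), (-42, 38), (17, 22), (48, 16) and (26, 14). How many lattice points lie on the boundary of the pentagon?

Along each edge there are gcd(|Δx|,|Δy|)+1 lattice points, so counting each shared vertex once the boundary has gcd(20,37) + gcd(59,16) + gcd(31,6) + gcd(22,2) + gcd(48,13) = 1+1+1+2+1 = 6.

6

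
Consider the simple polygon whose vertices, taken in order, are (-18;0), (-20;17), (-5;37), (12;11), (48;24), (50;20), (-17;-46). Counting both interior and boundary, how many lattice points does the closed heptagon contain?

By the shoelace formula, twice the signed area is |[(-18)·17 − (-20)·0] + [(-20)·37 − (-5)·17] + [(-5)·11 − 12·37] + [12·24 − 48·11] + [48·20 − 50·24] + [50·(-46) − (-17)·20] + [(-17)·0 − (-18)·(-46)]| = 4728, so the area is 2364.
The number of boundary lattice points is Σ gcd(|Δx|,|Δy|) = gcd(2,17) + gcd(15,20) + gcd(17,26) + gcd(36,13) + gcd(2,4) + gcd(67,66) + gcd(1,46) = 1+5+1+1+2+1+1 = 12.
Pick's theorem gives I = A − B/2 + 1 = 2364 − 12/2 + 1 = 2359, so the closed region contains I + B = 2359 + 12 = 2371 lattice points.

2371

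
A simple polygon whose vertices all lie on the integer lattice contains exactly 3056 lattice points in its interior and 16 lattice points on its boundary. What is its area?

3063

By Pick's theorem, A = I + B/2 − 1 = 3056 + 16/2 − 1 = 3063.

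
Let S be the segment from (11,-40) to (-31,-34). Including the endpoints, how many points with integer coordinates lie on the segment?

The number of lattice points on a segment between lattice points is gcd(|Δx|,|Δy|) + 1 = gcd(42,6) + 1 = 6 + 1 = 7.

7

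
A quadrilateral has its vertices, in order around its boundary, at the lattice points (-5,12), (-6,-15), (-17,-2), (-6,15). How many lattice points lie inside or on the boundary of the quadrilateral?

By the shoelace formula, twice the signed area is |[(-5)·(-15) − (-6)·12] + [(-6)·(-2) − (-17)·(-15)] + [(-17)·15 − (-6)·(-2)] + [(-6)·12 − (-5)·15]| = 360, so the area is 180.
Along each edge there are gcd(|Δx|,|Δy|)+1 lattice points, so counting each shared vertex once the boundary has gcd(1,27) + gcd(11,13) + gcd(11,17) + gcd(1,3) = 1+1+1+1 = 4.
Pick's theorem gives I = A − B/2 + 1 = 180 − 4/2 + 1 = 179, so the closed region contains I + B = 179 + 4 = 183 lattice points.

183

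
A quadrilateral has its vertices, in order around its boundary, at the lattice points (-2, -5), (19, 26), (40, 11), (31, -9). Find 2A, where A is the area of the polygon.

1662

By the shoelace formula, twice the signed area is |[(-2)·26 − 19·(-5)] + [19·11 − 40·26] + [40·(-9) − 31·11] + [31·(-5) − (-2)·(-9)]| = 1662, so the area is 831.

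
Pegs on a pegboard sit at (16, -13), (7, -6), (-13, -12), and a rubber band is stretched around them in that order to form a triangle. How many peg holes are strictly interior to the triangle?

The shoelace formula gives twice the area as |[16·(-6) − 7·(-13)] + [7·(-12) − (-13)·(-6)] + [(-13)·(-13) − 16·(-12)]| = 194, so the area is 97.
The number of boundary lattice points is Σ gcd(|Δx|,|Δy|) = gcd(9,7) + gcd(20,6) + gcd(29,1) = 1+2+1 = 4.
By Pick's theorem A = I + B/2 − 1, so I = 97 − 4/2 + 1 = 96.

96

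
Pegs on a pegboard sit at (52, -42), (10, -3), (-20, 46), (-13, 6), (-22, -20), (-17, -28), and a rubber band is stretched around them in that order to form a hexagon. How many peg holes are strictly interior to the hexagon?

Using the shoelace formula, 2A = |(52·(-3) − 10·(-42)) + (10·46 − (-20)·(-3)) + ((-20)·6 − (-13)·46) + ((-13)·(-20) − (-22)·6) + ((-22)·(-28) − (-17)·(-20)) + ((-17)·(-42) − 52·(-28))| = 3980, so the area is 1990.
Summing gcd(|Δx|,|Δy|) over the edges gives the boundary count: gcd(42,39) + gcd(30,49) + gcd(7,40) + gcd(9,26) + gcd(5,8) + gcd(69,14) = 3+1+1+1+1+1 = 8.
Pick's theorem gives I = A − B/2 + 1 = 1990 − 8/2 + 1 = 1987.

1987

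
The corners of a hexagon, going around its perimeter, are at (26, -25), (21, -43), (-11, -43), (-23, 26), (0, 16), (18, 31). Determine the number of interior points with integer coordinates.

2555

Using the shoelace formula, 2A = |[26·(-43) − 21·(-25)] + [21·(-43) − (-11)·(-43)] + [(-11)·26 − (-23)·(-43)] + [(-23)·16 − 0·26] + [0·31 − 18·16] + [18·(-25) − 26·31]| = 5156, so the area is 2578.
Along each edge there are gcd(|Δx|,|Δy|)+1 lattice points, so counting each shared vertex once the boundary has gcd(5,18) + gcd(32,0) + gcd(12,69) + gcd(23,10) + gcd(18,15) + gcd(8,56) = 1+32+3+1+3+8 = 48.
Pick's theorem gives I = A − B/2 + 1 = 2578 − 48/2 + 1 = 2555.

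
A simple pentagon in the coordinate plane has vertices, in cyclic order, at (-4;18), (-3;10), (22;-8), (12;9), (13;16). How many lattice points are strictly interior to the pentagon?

241

By the shoelace formula, twice the signed area is |((-4)·10 − (-3)·18) + ((-3)·(-8) − 22·10) + (22·9 − 12·(-8)) + (12·16 − 13·9) + (13·18 − (-4)·16)| = 485, so the area is 485/2.
Along each edge there are gcd(|Δx|,|Δy|)+1 lattice points, so counting each shared vertex once the boundary has gcd(1,8) + gcd(25,18) + gcd(10,17) + gcd(1,7) + gcd(17,2) = 1+1+1+1+1 = 5.
By Pick's theorem A = I + B/2 − 1, so I = 485/2 − 5/2 + 1 = 241.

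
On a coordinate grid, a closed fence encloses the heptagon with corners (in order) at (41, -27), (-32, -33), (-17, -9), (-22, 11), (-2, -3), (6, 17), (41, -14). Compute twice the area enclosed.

4117

Using the shoelace formula, 2A = |(41·(-33) − (-32)·(-27)) + ((-32)·(-9) − (-17)·(-33)) + ((-17)·11 − (-22)·(-9)) + ((-22)·(-3) − (-2)·11) + ((-2)·17 − 6·(-3)) + (6·(-14) − 41·17) + (41·(-27) − 41·(-14))| = 4117, so the area is 4117/2.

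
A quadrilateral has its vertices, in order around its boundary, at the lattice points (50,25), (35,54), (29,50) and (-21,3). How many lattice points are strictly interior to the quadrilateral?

1234

The shoelace formula gives twice the area as |(50·54 − 35·25) + (35·50 − 29·54) + (29·3 − (-21)·50) + ((-21)·25 − 50·3)| = 2471, so the area is 2471/2.
Summing gcd(|Δx|,|Δy|) over the edges gives the boundary count: gcd(15,29) + gcd(6,4) + gcd(50,47) + gcd(71,22) = 1+2+1+1 = 5.
By Pick's theorem A = I + B/2 − 1, so I = 2471/2 − 5/2 + 1 = 1234.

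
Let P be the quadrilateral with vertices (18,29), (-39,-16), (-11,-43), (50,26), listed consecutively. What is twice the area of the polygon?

By the shoelace formula, twice the signed area is |(18·(-16) − (-39)·29) + ((-39)·(-43) − (-11)·(-16)) + ((-11)·26 − 50·(-43)) + (50·29 − 18·26)| = 5190, so the area is 2595.

5190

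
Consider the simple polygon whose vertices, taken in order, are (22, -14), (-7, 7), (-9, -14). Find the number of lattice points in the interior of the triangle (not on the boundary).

310

By the shoelace formula, twice the signed area is |(22·7 − (-7)·(-14)) + ((-7)·(-14) − (-9)·7) + ((-9)·(-14) − 22·(-14))| = 651, so the area is 651/2.
Along each edge there are gcd(|Δx|,|Δy|)+1 lattice points, so counting each shared vertex once the boundary has gcd(29,21) + gcd(2,21) + gcd(31,0) = 1+1+31 = 33.
By Pick's theorem A = I + B/2 − 1, so I = 651/2 − 33/2 + 1 = 310.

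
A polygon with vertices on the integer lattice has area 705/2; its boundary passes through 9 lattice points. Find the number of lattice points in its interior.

From Pick's theorem, I = A − B/2 + 1 = 705/2 − 9/2 + 1 = 349.

349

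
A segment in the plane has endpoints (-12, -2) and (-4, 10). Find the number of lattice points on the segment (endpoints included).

The number of lattice points on a segment between lattice points is gcd(|Δx|,|Δy|) + 1 = gcd(8,12) + 1 = 4 + 1 = 5.

5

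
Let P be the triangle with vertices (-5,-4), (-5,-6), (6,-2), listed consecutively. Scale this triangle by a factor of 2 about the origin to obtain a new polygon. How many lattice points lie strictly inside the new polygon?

By the shoelace formula, twice the signed area is |[(-5)·(-6) − (-5)·(-4)] + [(-5)·(-2) − 6·(-6)] + [6·(-4) − (-5)·(-2)]| = 22, so the area is 11.
Summing gcd(|Δx|,|Δy|) over the edges gives the boundary count: gcd(0,2) + gcd(11,4) + gcd(11,2) = 2+1+1 = 4.
Scaling by 2 multiplies the area by 2² = 4 (so the new area is 44) and multiplies the boundary lattice-point count by 2, giving 8.
By Pick's theorem, the interior count of the dilated polygon is 44 − 8/2 + 1 = 41.

41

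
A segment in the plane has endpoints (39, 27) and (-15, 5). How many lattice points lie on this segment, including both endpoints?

3

The number of lattice points on a segment between lattice points is gcd(|Δx|,|Δy|) + 1 = gcd(54,22) + 1 = 2 + 1 = 3.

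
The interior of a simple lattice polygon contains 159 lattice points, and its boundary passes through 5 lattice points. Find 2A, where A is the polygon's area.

By Pick's theorem, A = I + B/2 − 1 = 159 + 5/2 − 1 = 321/2.
Hence 2A = 321.

321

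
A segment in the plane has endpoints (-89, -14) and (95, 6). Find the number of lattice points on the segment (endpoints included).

The number of lattice points on a segment between lattice points is gcd(|Δx|,|Δy|) + 1 = gcd(184,20) + 1 = 4 + 1 = 5.

5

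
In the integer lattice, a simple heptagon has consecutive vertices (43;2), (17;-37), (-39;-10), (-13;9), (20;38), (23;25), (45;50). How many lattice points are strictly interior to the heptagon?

Using the shoelace formula, 2A = |[43·(-37) − 17·2] + [17·(-10) − (-39)·(-37)] + [(-39)·9 − (-13)·(-10)] + [(-13)·38 − 20·9] + [20·25 − 23·38] + [23·50 − 45·25] + [45·2 − 43·50]| = 6802, so the area is 3401.
The number of boundary lattice points is Σ gcd(|Δx|,|Δy|) = gcd(26,39) + gcd(56,27) + gcd(26,19) + gcd(33,29) + gcd(3,13) + gcd(22,25) + gcd(2,48) = 13+1+1+1+1+1+2 = 20.
By Pick's theorem A = I + B/2 − 1, so I = 3401 − 20/2 + 1 = 3392.

3392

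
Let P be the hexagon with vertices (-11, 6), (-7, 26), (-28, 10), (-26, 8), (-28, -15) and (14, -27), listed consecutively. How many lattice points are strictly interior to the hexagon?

The shoelace formula gives twice the area as |[(-11)·26 − (-7)·6] + [(-7)·10 − (-28)·26] + [(-28)·8 − (-26)·10] + [(-26)·(-15) − (-28)·8] + [(-28)·(-27) − 14·(-15)] + [14·6 − (-11)·(-27)]| = 1817, so the area is 908.5.
Along each edge there are gcd(|Δx|,|Δy|)+1 lattice points, so counting each shared vertex once the boundary has gcd(4,20) + gcd(21,16) + gcd(2,2) + gcd(2,23) + gcd(42,12) + gcd(25,33) = 4+1+2+1+6+1 = 15.
Pick's theorem gives I = A − B/2 + 1 = 908.5 − 15/2 + 1 = 902.

902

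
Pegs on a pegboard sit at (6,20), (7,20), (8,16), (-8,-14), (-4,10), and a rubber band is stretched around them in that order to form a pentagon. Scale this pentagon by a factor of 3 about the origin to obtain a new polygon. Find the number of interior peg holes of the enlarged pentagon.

By the shoelace formula, twice the signed area is |[6·20 − 7·20] + [7·16 − 8·20] + [8·(-14) − (-8)·16] + [(-8)·10 − (-4)·(-14)] + [(-4)·20 − 6·10]| = 328, so the area is 164.
Along each edge there are gcd(|Δx|,|Δy|)+1 lattice points, so counting each shared vertex once the boundary has gcd(1,0) + gcd(1,4) + gcd(16,30) + gcd(4,24) + gcd(10,10) = 1+1+2+4+10 = 18.
Scaling by 3 multiplies the area by 3² = 9 (so the new area is 1476) and multiplies the boundary lattice-point count by 3, giving 54.
By Pick's theorem, the interior count of the dilated polygon is 1476 − 54/2 + 1 = 1450.

1450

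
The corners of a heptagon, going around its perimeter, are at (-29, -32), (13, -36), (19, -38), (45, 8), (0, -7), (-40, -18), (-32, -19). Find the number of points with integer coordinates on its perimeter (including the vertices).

24

The number of boundary lattice points is Σ gcd(|Δx|,|Δy|) = gcd(42,4) + gcd(6,2) + gcd(26,46) + gcd(45,15) + gcd(40,11) + gcd(8,1) + gcd(3,13) = 2+2+2+15+1+1+1 = 24.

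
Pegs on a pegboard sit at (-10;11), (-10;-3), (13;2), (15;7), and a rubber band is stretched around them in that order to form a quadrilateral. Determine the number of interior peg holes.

220

The shoelace formula gives twice the area as |[(-10)·(-3) − (-10)·11] + [(-10)·2 − 13·(-3)] + [13·7 − 15·2] + [15·11 − (-10)·7]| = 455, so the area is 227.5.
Along each edge there are gcd(|Δx|,|Δy|)+1 lattice points, so counting each shared vertex once the boundary has gcd(0,14) + gcd(23,5) + gcd(2,5) + gcd(25,4) = 14+1+1+1 = 17.
Pick's theorem gives I = A − B/2 + 1 = 227.5 − 17/2 + 1 = 220.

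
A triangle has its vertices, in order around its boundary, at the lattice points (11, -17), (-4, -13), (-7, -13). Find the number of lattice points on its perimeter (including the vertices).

Along each edge there are gcd(|Δx|,|Δy|)+1 lattice points, so counting each shared vertex once the boundary has gcd(15,4) + gcd(3,0) + gcd(18,4) = 1+3+2 = 6.

6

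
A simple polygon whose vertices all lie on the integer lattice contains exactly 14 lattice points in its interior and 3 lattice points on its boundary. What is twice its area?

Pick's theorem states A = I + B/2 − 1, so A = 14 + 3/2 − 1 = 29/2.
Hence 2A = 29.

29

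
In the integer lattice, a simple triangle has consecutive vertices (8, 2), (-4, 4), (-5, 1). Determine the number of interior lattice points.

18

Using the shoelace formula, 2A = |(8·4 − (-4)·2) + ((-4)·1 − (-5)·4) + ((-5)·2 − 8·1)| = 38, so the area is 19.
Summing gcd(|Δx|,|Δy|) over the edges gives the boundary count: gcd(12,2) + gcd(1,3) + gcd(13,1) = 2+1+1 = 4.
Pick's theorem gives I = A − B/2 + 1 = 19 − 4/2 + 1 = 18.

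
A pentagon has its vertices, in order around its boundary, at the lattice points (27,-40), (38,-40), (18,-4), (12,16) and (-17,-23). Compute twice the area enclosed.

By the shoelace formula, twice the signed area is |[27·(-40) − 38·(-40)] + [38·(-4) − 18·(-40)] + [18·16 − 12·(-4)] + [12·(-23) − (-17)·16] + [(-17)·(-40) − 27·(-23)]| = 2641, so the area is 2641/2.

2641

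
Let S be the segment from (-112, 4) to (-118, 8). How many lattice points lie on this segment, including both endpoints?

The number of lattice points on a segment between lattice points is gcd(|Δx|,|Δy|) + 1 = gcd(6,4) + 1 = 2 + 1 = 3.

3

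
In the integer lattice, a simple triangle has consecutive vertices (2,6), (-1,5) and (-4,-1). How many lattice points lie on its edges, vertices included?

5

Summing gcd(|Δx|,|Δy|) over the edges gives the boundary count: gcd(3,1) + gcd(3,6) + gcd(6,7) = 1+3+1 = 5.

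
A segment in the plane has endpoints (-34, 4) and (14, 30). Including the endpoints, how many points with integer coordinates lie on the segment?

The number of lattice points on a segment between lattice points is gcd(|Δx|,|Δy|) + 1 = gcd(48,26) + 1 = 2 + 1 = 3.

3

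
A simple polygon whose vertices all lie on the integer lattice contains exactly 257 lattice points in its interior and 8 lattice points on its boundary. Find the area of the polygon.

260

Pick's theorem states A = I + B/2 − 1, so A = 257 + 8/2 − 1 = 260.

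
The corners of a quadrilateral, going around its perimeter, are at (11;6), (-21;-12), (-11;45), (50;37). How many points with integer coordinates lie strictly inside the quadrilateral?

1922

Using the shoelace formula, 2A = |[11·(-12) − (-21)·6] + [(-21)·45 − (-11)·(-12)] + [(-11)·37 − 50·45] + [50·6 − 11·37]| = 3847, so the area is 1923.5.
Along each edge there are gcd(|Δx|,|Δy|)+1 lattice points, so counting each shared vertex once the boundary has gcd(32,18) + gcd(10,57) + gcd(61,8) + gcd(39,31) = 2+1+1+1 = 5.
By Pick's theorem A = I + B/2 − 1, so I = 1923.5 − 5/2 + 1 = 1922.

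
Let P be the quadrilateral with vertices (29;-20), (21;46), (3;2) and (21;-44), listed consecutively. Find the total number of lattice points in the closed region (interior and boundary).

1178

Using the shoelace formula, 2A = |[29·46 − 21·(-20)] + [21·2 − 3·46] + [3·(-44) − 21·2] + [21·(-20) − 29·(-44)]| = 2340, so the area is 1170.
The number of boundary lattice points is Σ gcd(|Δx|,|Δy|) = gcd(8,66) + gcd(18,44) + gcd(18,46) + gcd(8,24) = 2+2+2+8 = 14.
Pick's theorem gives I = A − B/2 + 1 = 1170 − 14/2 + 1 = 1164, so the closed region contains I + B = 1164 + 14 = 1178 lattice points.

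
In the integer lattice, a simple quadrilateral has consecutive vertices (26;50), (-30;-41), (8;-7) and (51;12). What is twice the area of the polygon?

By the shoelace formula, twice the signed area is |(26·(-41) − (-30)·50) + ((-30)·(-7) − 8·(-41)) + (8·12 − 51·(-7)) + (51·50 − 26·12)| = 3663, so the area is 3663/2.

3663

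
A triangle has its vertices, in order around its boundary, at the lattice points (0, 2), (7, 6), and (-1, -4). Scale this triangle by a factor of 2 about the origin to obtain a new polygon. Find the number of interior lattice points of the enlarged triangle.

73

By the shoelace formula, twice the signed area is |[0·6 − 7·2] + [7·(-4) − (-1)·6] + [(-1)·2 − 0·(-4)]| = 38, so the area is 19.
Summing gcd(|Δx|,|Δy|) over the edges gives the boundary count: gcd(7,4) + gcd(8,10) + gcd(1,6) = 1+2+1 = 4.
Scaling by 2 multiplies the area by 2² = 4 (so the new area is 76) and multiplies the boundary lattice-point count by 2, giving 8.
By Pick's theorem, the interior count of the dilated polygon is 76 − 8/2 + 1 = 73.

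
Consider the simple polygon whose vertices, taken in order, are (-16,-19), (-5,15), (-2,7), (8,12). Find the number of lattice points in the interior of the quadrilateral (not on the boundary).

Using the shoelace formula, 2A = |((-16)·15 − (-5)·(-19)) + ((-5)·7 − (-2)·15) + ((-2)·12 − 8·7) + (8·(-19) − (-16)·12)| = 380, so the area is 190.
Along each edge there are gcd(|Δx|,|Δy|)+1 lattice points, so counting each shared vertex once the boundary has gcd(11,34) + gcd(3,8) + gcd(10,5) + gcd(24,31) = 1+1+5+1 = 8.
Pick's theorem gives I = A − B/2 + 1 = 190 − 8/2 + 1 = 187.

187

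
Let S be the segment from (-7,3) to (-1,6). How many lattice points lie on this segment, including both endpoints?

The number of lattice points on a segment between lattice points is gcd(|Δx|,|Δy|) + 1 = gcd(6,3) + 1 = 3 + 1 = 4.

4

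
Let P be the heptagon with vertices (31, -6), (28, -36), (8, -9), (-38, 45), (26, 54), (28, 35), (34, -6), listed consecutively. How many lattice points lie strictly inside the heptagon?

3042

Using the shoelace formula, 2A = |(31·(-36) − 28·(-6)) + (28·(-9) − 8·(-36)) + (8·45 − (-38)·(-9)) + ((-38)·54 − 26·45) + (26·35 − 28·54) + (28·(-6) − 34·35) + (34·(-6) − 31·(-6))| = 6094, so the area is 3047.
The number of boundary lattice points is Σ gcd(|Δx|,|Δy|) = gcd(3,30) + gcd(20,27) + gcd(46,54) + gcd(64,9) + gcd(2,19) + gcd(6,41) + gcd(3,0) = 3+1+2+1+1+1+3 = 12.
By Pick's theorem A = I + B/2 − 1, so I = 3047 − 12/2 + 1 = 3042.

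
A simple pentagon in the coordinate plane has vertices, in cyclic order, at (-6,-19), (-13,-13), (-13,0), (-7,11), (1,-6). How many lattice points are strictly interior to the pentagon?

Using the shoelace formula, 2A = |((-6)·(-13) − (-13)·(-19)) + ((-13)·0 − (-13)·(-13)) + ((-13)·11 − (-7)·0) + ((-7)·(-6) − 1·11) + (1·(-19) − (-6)·(-6))| = 505, so the area is 252.5.
The number of boundary lattice points is Σ gcd(|Δx|,|Δy|) = gcd(7,6) + gcd(0,13) + gcd(6,11) + gcd(8,17) + gcd(7,13) = 1+13+1+1+1 = 17.
By Pick's theorem A = I + B/2 − 1, so I = 252.5 − 17/2 + 1 = 245.

245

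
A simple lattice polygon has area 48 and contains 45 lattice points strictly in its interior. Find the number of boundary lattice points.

8

Pick's theorem gives A = I + B/2 − 1, so B = 2(A − I + 1) = 2(48 − 45 + 1) = 8.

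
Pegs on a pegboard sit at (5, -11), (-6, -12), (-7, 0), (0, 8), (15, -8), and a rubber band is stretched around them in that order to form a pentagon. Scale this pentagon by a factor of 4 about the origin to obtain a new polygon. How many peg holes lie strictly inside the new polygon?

4079

Using the shoelace formula, 2A = |(5·(-12) − (-6)·(-11)) + ((-6)·0 − (-7)·(-12)) + ((-7)·8 − 0·0) + (0·(-8) − 15·8) + (15·(-11) − 5·(-8))| = 511, so the area is 255.5.
The number of boundary lattice points is Σ gcd(|Δx|,|Δy|) = gcd(11,1) + gcd(1,12) + gcd(7,8) + gcd(15,16) + gcd(10,3) = 1+1+1+1+1 = 5.
Scaling by 4 multiplies the area by 4² = 16 (so the new area is 4088) and multiplies the boundary lattice-point count by 4, giving 20.
By Pick's theorem, the interior count of the dilated polygon is 4088 − 20/2 + 1 = 4079.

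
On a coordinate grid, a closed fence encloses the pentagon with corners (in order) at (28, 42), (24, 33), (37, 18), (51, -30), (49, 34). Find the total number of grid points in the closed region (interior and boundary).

709

The shoelace formula gives twice the area as |(28·33 − 24·42) + (24·18 − 37·33) + (37·(-30) − 51·18) + (51·34 − 49·(-30)) + (49·42 − 28·34)| = 1409, so the area is 704.5.
Summing gcd(|Δx|,|Δy|) over the edges gives the boundary count: gcd(4,9) + gcd(13,15) + gcd(14,48) + gcd(2,64) + gcd(21,8) = 1+1+2+2+1 = 7.
Pick's theorem gives I = A − B/2 + 1 = 704.5 − 7/2 + 1 = 702, so the closed region contains I + B = 702 + 7 = 709 lattice points.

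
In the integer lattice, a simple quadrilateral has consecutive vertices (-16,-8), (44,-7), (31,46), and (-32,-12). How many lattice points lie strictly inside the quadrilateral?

1932

The shoelace formula gives twice the area as |((-16)·(-7) − 44·(-8)) + (44·46 − 31·(-7)) + (31·(-12) − (-32)·46) + ((-32)·(-8) − (-16)·(-12))| = 3869, so the area is 3869/2.
Summing gcd(|Δx|,|Δy|) over the edges gives the boundary count: gcd(60,1) + gcd(13,53) + gcd(63,58) + gcd(16,4) = 1+1+1+4 = 7.
By Pick's theorem A = I + B/2 − 1, so I = 3869/2 − 7/2 + 1 = 1932.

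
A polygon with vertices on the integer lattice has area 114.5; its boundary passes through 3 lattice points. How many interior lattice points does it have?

114

From Pick's theorem, I = A − B/2 + 1 = 114.5 − 3/2 + 1 = 114.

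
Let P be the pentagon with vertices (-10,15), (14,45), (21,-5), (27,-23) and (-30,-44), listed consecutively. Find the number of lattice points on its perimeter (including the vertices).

17

Along each edge there are gcd(|Δx|,|Δy|)+1 lattice points, so counting each shared vertex once the boundary has gcd(24,30) + gcd(7,50) + gcd(6,18) + gcd(57,21) + gcd(20,59) = 6+1+6+3+1 = 17.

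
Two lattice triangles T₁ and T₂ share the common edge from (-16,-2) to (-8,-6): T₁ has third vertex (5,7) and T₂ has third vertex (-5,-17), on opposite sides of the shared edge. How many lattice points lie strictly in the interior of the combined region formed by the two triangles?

108

The union is the simple quadrilateral with vertices (-16,-2), (5,7), (-8,-6), (-5,-17) in order.
By the shoelace formula, twice the signed area is |[(-16)·7 − 5·(-2)] + [5·(-6) − (-8)·7] + [(-8)·(-17) − (-5)·(-6)] + [(-5)·(-2) − (-16)·(-17)]| = 232, so the area is 116.
The number of boundary lattice points is Σ gcd(|Δx|,|Δy|) = gcd(21,9) + gcd(13,13) + gcd(3,11) + gcd(11,15) = 3+13+1+1 = 18.
By Pick's theorem I = A − B/2 + 1 = 116 − 18/2 + 1 = 108.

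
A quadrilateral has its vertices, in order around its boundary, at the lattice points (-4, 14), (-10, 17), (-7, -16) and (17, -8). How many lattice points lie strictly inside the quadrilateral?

436

The shoelace formula gives twice the area as |[(-4)·17 − (-10)·14] + [(-10)·(-16) − (-7)·17] + [(-7)·(-8) − 17·(-16)] + [17·14 − (-4)·(-8)]| = 885, so the area is 885/2.
Along each edge there are gcd(|Δx|,|Δy|)+1 lattice points, so counting each shared vertex once the boundary has gcd(6,3) + gcd(3,33) + gcd(24,8) + gcd(21,22) = 3+3+8+1 = 15.
Pick's theorem gives I = A − B/2 + 1 = 885/2 − 15/2 + 1 = 436.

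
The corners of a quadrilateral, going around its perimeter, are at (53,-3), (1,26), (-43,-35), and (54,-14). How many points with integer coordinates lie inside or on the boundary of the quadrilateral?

2771

Using the shoelace formula, 2A = |(53·26 − 1·(-3)) + (1·(-35) − (-43)·26) + ((-43)·(-14) − 54·(-35)) + (54·(-3) − 53·(-14))| = 5536, so the area is 2768.
Along each edge there are gcd(|Δx|,|Δy|)+1 lattice points, so counting each shared vertex once the boundary has gcd(52,29) + gcd(44,61) + gcd(97,21) + gcd(1,11) = 1+1+1+1 = 4.
Pick's theorem gives I = A − B/2 + 1 = 2768 − 4/2 + 1 = 2767, so the closed region contains I + B = 2767 + 4 = 2771 lattice points.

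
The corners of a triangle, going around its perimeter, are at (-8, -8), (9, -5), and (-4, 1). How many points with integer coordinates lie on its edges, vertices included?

The number of boundary lattice points is Σ gcd(|Δx|,|Δy|) = gcd(17,3) + gcd(13,6) + gcd(4,9) = 1+1+1 = 3.

3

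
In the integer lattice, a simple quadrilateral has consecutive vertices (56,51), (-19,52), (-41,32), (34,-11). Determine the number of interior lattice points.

The shoelace formula gives twice the area as |[56·52 − (-19)·51] + [(-19)·32 − (-41)·52] + [(-41)·(-11) − 34·32] + [34·51 − 56·(-11)]| = 7118, so the area is 3559.
Summing gcd(|Δx|,|Δy|) over the edges gives the boundary count: gcd(75,1) + gcd(22,20) + gcd(75,43) + gcd(22,62) = 1+2+1+2 = 6.
Pick's theorem gives I = A − B/2 + 1 = 3559 − 6/2 + 1 = 3557.

3557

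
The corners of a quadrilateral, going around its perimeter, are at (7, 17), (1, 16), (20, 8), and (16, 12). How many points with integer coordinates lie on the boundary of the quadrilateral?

Along each edge there are gcd(|Δx|,|Δy|)+1 lattice points, so counting each shared vertex once the boundary has gcd(6,1) + gcd(19,8) + gcd(4,4) + gcd(9,5) = 1+1+4+1 = 7.

7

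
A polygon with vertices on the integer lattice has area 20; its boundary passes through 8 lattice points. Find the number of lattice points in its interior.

17

From Pick's theorem, I = A − B/2 + 1 = 20 − 8/2 + 1 = 17.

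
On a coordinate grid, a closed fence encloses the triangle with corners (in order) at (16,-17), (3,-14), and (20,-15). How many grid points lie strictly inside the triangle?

By the shoelace formula, twice the signed area is |[16·(-14) − 3·(-17)] + [3·(-15) − 20·(-14)] + [20·(-17) − 16·(-15)]| = 38, so the area is 19.
Summing gcd(|Δx|,|Δy|) over the edges gives the boundary count: gcd(13,3) + gcd(17,1) + gcd(4,2) = 1+1+2 = 4.
Pick's theorem gives I = A − B/2 + 1 = 19 − 4/2 + 1 = 18.

18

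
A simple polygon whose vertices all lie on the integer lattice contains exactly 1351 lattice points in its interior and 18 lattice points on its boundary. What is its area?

Pick's theorem states A = I + B/2 − 1, so A = 1351 + 18/2 − 1 = 1359.

1359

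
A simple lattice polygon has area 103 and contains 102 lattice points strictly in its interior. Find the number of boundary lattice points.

4

Pick's theorem gives A = I + B/2 − 1, so B = 2(A − I + 1) = 2(103 − 102 + 1) = 4.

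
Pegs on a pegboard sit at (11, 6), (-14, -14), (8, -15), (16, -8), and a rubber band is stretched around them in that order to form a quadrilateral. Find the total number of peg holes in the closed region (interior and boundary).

311

By the shoelace formula, twice the signed area is |(11·(-14) − (-14)·6) + ((-14)·(-15) − 8·(-14)) + (8·(-8) − 16·(-15)) + (16·6 − 11·(-8))| = 612, so the area is 306.
Summing gcd(|Δx|,|Δy|) over the edges gives the boundary count: gcd(25,20) + gcd(22,1) + gcd(8,7) + gcd(5,14) = 5+1+1+1 = 8.
Pick's theorem gives I = A − B/2 + 1 = 306 − 8/2 + 1 = 303, so the closed region contains I + B = 303 + 8 = 311 lattice points.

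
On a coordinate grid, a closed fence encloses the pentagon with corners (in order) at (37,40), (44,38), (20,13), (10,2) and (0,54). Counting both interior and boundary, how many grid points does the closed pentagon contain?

1049

By the shoelace formula, twice the signed area is |[37·38 − 44·40] + [44·13 − 20·38] + [20·2 − 10·13] + [10·54 − 0·2] + [0·40 − 37·54]| = 2090, so the area is 1045.
Summing gcd(|Δx|,|Δy|) over the edges gives the boundary count: gcd(7,2) + gcd(24,25) + gcd(10,11) + gcd(10,52) + gcd(37,14) = 1+1+1+2+1 = 6.
Pick's theorem gives I = A − B/2 + 1 = 1045 − 6/2 + 1 = 1043, so the closed region contains I + B = 1043 + 6 = 1049 lattice points.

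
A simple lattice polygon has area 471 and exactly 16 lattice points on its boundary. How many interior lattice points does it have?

464

Pick's theorem A = I + B/2 − 1 rearranges to I = A − B/2 + 1 = 471 − 16/2 + 1 = 464.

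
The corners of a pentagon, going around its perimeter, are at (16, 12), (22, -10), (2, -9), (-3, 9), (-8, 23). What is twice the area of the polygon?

Using the shoelace formula, 2A = |(16·(-10) − 22·12) + (22·(-9) − 2·(-10)) + (2·9 − (-3)·(-9)) + ((-3)·23 − (-8)·9) + ((-8)·12 − 16·23)| = 1072, so the area is 536.

1072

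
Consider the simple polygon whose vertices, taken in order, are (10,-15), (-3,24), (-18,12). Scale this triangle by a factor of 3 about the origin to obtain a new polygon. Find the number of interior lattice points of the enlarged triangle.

3310

The shoelace formula gives twice the area as |[10·24 − (-3)·(-15)] + [(-3)·12 − (-18)·24] + [(-18)·(-15) − 10·12]| = 741, so the area is 370.5.
Along each edge there are gcd(|Δx|,|Δy|)+1 lattice points, so counting each shared vertex once the boundary has gcd(13,39) + gcd(15,12) + gcd(28,27) = 13+3+1 = 17.
Scaling by 3 multiplies the area by 3² = 9 (so the new area is 3334.5) and multiplies the boundary lattice-point count by 3, giving 51.
By Pick's theorem, the interior count of the dilated polygon is 3334.5 − 51/2 + 1 = 3310.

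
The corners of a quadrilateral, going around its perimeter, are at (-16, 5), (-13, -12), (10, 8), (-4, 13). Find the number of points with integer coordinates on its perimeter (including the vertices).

7

The number of boundary lattice points is Σ gcd(|Δx|,|Δy|) = gcd(3,17) + gcd(23,20) + gcd(14,5) + gcd(12,8) = 1+1+1+4 = 7.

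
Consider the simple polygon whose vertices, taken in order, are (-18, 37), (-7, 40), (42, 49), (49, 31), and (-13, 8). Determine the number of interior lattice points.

By the shoelace formula, twice the signed area is |((-18)·40 − (-7)·37) + ((-7)·49 − 42·40) + (42·31 − 49·49) + (49·8 − (-13)·31) + ((-13)·37 − (-18)·8)| = 3125, so the area is 3125/2.
The number of boundary lattice points is Σ gcd(|Δx|,|Δy|) = gcd(11,3) + gcd(49,9) + gcd(7,18) + gcd(62,23) + gcd(5,29) = 1+1+1+1+1 = 5.
Pick's theorem gives I = A − B/2 + 1 = 3125/2 − 5/2 + 1 = 1561.

1561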